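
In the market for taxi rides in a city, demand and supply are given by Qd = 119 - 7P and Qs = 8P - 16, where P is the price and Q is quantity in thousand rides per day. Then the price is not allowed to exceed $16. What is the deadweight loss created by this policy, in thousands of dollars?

In a free market, 119 - 7P = 8P - 16 gives the equilibrium P* = 9, Q* = 56.
The ceiling of 16 is above the equilibrium price 9, so it is not binding; the market clears at P* = 9, Q* = 56.
Since the control does not bind, no trades are prevented and deadweight loss is zero.

0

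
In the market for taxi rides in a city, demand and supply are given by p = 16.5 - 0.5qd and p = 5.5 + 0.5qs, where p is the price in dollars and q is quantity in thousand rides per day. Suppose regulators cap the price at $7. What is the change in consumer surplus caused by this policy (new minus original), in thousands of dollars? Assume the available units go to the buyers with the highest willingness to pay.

Rearranging demand gives qd = 33 - 2p; rearranging supply gives qs = 2p - 11. In a free market, 33 - 2p = 2p - 11 gives the equilibrium p* = 11, q* = 11.
The ceiling of 7 is below the equilibrium price 11, so it binds.
At p = 7: qd = 33 - 2·7 = 19 and qs = 2·7 - 11 = 3.
Consumer surplus without the control is ½ · (16.5 - 11) · 11 = 30.25.
With the ceiling, 3 units are sold at 7 (assume they go to the highest-value buyers). The demand price at q = 3 is 15, so CS = ½ · [(16.5 - 7) + (15 - 7)] · 3 = 26.25.
Change in consumer surplus = 26.25 - 30.25 = -4.

-4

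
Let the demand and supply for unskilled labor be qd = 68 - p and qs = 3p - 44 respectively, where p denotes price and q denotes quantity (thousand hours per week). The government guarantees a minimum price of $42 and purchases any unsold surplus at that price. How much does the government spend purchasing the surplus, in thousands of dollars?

2352

Without the control the market clears where 68 - p = 3p - 44, i.e. p* = 28 and q* = 40.
Because the floor (42) lies above the market-clearing price, it is binding.
At p = 42: qd = 68 - 42 = 26 and qs = 3·42 - 44 = 82.
Surplus = qs - qd = 56.
Government expenditure = surplus × support price = 56 × 42 = 2352.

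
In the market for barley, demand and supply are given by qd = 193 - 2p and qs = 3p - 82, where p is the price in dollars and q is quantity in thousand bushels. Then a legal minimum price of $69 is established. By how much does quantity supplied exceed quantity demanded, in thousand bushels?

70

Equilibrium: 193 - 2p = 3p - 82, so 275 = 5p and p* = 55, q* = 83.
Since 69 > 55, the floor is binding.
At p = 69: qd = 193 - 2·69 = 55 and qs = 3·69 - 82 = 125.
Surplus = qs - qd = 125 - 55 = 70.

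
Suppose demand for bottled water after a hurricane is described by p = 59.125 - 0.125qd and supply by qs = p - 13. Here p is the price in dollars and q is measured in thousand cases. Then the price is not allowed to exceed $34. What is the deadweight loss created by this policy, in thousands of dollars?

Rearranging demand gives qd = 473 - 8p. In a free market, 473 - 8p = p - 13 gives the equilibrium p* = 54, q* = 41.
The ceiling of 34 is below the equilibrium price 54, so it binds.
At p = 34: qd = 473 - 8·34 = 201 and qs = 34 - 13 = 21.
Quantity traded falls to 21. At q = 21 the demand price is (473 - 21)/8 = 56.5 and the supply price is 13 + 21 = 34.
Deadweight loss = ½ · (56.5 - 34) · (41 - 21) = ½ · 22.5 · 20 = 225.

225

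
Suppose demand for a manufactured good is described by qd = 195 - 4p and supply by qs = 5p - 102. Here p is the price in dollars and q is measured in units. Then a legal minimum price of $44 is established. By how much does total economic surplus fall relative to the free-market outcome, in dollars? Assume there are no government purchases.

435.6

Without the control the market clears where 195 - 4p = 5p - 102, i.e. p* = 33 and q* = 63.
Because the floor (44) lies above the market-clearing price, it is binding.
At p = 44: qd = 195 - 4·44 = 19 and qs = 5·44 - 102 = 118.
Quantity traded falls to 19. At q = 19 the demand price is (195 - 19)/4 = 44 and the supply price is (102 + 19)/5 = 24.2.
Deadweight loss = ½ · (44 - 24.2) · (63 - 19) = ½ · 19.8 · 44 = 435.6.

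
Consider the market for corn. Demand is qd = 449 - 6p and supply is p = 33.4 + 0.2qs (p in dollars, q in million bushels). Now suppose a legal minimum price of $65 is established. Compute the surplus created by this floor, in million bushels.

99

Rearranging supply gives qs = 5p - 167. Setting quantity demanded equal to quantity supplied, 449 - 6p = 5p - 167, gives p* = 56 and q* = 113.
Since 65 > 56, the floor is binding.
At p = 65: qd = 449 - 6·65 = 59 and qs = 5·65 - 167 = 158.
Surplus = qs - qd = 158 - 59 = 99.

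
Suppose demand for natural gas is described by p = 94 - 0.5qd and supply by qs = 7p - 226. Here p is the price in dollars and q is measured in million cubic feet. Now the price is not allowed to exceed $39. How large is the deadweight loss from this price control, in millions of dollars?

Rearranging demand gives qd = 188 - 2p. Setting quantity demanded equal to quantity supplied, 188 - 2p = 7p - 226, gives p* = 46 and q* = 96.
Since 39 < 46, the ceiling is binding.
At p = 39: qd = 188 - 2·39 = 110 and qs = 7·39 - 226 = 47.
Quantity traded falls to 47. At q = 47 the demand price is (188 - 47)/2 = 70.5 and the supply price is (226 + 47)/7 = 39.
Deadweight loss = ½ · (70.5 - 39) · (96 - 47) = ½ · 31.5 · 49 = 771.75.

771.75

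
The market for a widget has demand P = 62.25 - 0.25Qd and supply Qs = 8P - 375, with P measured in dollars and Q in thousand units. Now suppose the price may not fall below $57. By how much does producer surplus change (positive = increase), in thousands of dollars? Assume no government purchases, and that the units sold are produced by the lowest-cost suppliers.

80

Rearranging demand gives Qd = 249 - 4P. Equilibrium: 249 - 4P = 8P - 375, so 624 = 12P and P* = 52, Q* = 41.
The floor of 57 is above the equilibrium price 52, so it binds.
At P = 57: Qd = 249 - 4·57 = 21 and Qs = 8·57 - 375 = 81.
Producer surplus without the control is ½ · (52 - 46.875) · 41 = 105.0625.
With the floor, 21 units are sold at 57. The supply price at Q = 21 is 49.5, so PS = ½ · [(57 - 46.875) + (57 - 49.5)] · 21 = 185.0625.
Change in producer surplus = 185.0625 - 105.0625 = 80.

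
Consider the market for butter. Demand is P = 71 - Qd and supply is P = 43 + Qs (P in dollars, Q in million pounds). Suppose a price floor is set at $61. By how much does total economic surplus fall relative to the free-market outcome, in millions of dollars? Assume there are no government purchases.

16

Rearranging demand gives Qd = 71 - P; rearranging supply gives Qs = P - 43. In a free market, 71 - P = P - 43 gives the equilibrium P* = 57, Q* = 14.
Because the floor (61) lies above the market-clearing price, it is binding.
At P = 61: Qd = 71 - 61 = 10 and Qs = 61 - 43 = 18.
Quantity traded falls to 10. At Q = 10 the demand price is 71 - 10 = 61 and the supply price is 43 + 10 = 53.
Deadweight loss = ½ · (61 - 53) · (14 - 10) = ½ · 8 · 4 = 16.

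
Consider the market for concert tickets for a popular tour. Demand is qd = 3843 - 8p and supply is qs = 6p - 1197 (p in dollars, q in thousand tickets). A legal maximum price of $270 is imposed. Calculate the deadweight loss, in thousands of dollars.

Without the control the market clears where 3843 - 8p = 6p - 1197, i.e. p* = 360 and q* = 963.
Because the ceiling (270) lies below the market-clearing price, it is binding.
At p = 270: qd = 3843 - 8·270 = 1683 and qs = 6·270 - 1197 = 423.
Quantity traded falls to 423. At q = 423 the demand price is (3843 - 423)/8 = 427.5 and the supply price is (1197 + 423)/6 = 270.
Deadweight loss = ½ · (427.5 - 270) · (963 - 423) = ½ · 157.5 · 540 = 42525.

42525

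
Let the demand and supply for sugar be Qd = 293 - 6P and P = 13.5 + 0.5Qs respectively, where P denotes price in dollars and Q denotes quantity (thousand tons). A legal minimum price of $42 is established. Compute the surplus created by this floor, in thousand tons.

16

Rearranging supply gives Qs = 2P - 27. Equilibrium: 293 - 6P = 2P - 27, so 320 = 8P and P* = 40, Q* = 53.
The floor of 42 is above the equilibrium price 40, so it binds.
At P = 42: Qd = 293 - 6·42 = 41 and Qs = 2·42 - 27 = 57.
Surplus = Qs - Qd = 57 - 41 = 16.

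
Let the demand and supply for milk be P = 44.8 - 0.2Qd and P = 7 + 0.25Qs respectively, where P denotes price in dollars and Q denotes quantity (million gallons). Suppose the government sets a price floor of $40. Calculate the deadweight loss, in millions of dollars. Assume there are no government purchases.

810

Rearranging demand gives Qd = 224 - 5P; rearranging supply gives Qs = 4P - 28. In a free market, 224 - 5P = 4P - 28 gives the equilibrium P* = 28, Q* = 84.
Because the floor (40) lies above the market-clearing price, it is binding.
At P = 40: Qd = 224 - 5·40 = 24 and Qs = 4·40 - 28 = 132.
Quantity traded falls to 24. At Q = 24 the demand price is (224 - 24)/5 = 40 and the supply price is (28 + 24)/4 = 13.
Deadweight loss = ½ · (40 - 13) · (84 - 24) = ½ · 27 · 60 = 810.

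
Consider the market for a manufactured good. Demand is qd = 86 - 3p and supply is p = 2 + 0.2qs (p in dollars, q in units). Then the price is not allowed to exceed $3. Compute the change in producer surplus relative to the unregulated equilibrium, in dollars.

Rearranging supply gives qs = 5p - 10. In a free market, 86 - 3p = 5p - 10 gives the equilibrium p* = 12, q* = 50.
The ceiling of 3 is below the equilibrium price 12, so it binds.
At p = 3: qd = 86 - 3·3 = 77 and qs = 5·3 - 10 = 5.
Producer surplus without the control is ½ · (12 - 2) · 50 = 250.
With the ceiling, producers sell 5 units at 3, so PS = ½ · (3 - 2) · 5 = 2.5.
Change in producer surplus = 2.5 - 250 = -247.5.

-247.5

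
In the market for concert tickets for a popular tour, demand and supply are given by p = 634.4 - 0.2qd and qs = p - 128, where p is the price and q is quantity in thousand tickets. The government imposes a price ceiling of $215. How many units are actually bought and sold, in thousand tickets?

87

Rearranging demand gives qd = 3172 - 5p. Without the control the market clears where 3172 - 5p = p - 128, i.e. p* = 550 and q* = 422.
Because the ceiling (215) lies below the market-clearing price, it is binding.
At p = 215: qd = 3172 - 5·215 = 2097 and qs = 215 - 128 = 87.
The quantity actually transacted is the short side, supply: 87.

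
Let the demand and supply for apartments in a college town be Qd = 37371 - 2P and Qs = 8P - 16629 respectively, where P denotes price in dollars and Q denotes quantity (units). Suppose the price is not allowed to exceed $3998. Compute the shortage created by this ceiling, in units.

Setting quantity demanded equal to quantity supplied, 37371 - 2P = 8P - 16629, gives P* = 5400 and Q* = 26571.
The ceiling of 3998 is below the equilibrium price 5400, so it binds.
At P = 3998: Qd = 37371 - 2·3998 = 29375 and Qs = 8·3998 - 16629 = 15355.
Shortage = Qd - Qs = 29375 - 15355 = 14020.

14020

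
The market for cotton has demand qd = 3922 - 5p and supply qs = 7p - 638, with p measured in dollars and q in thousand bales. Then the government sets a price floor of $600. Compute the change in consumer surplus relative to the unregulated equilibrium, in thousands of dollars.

In a free market, 3922 - 5p = 7p - 638 gives the equilibrium p* = 380, q* = 2022.
Because the floor (600) lies above the market-clearing price, it is binding.
At p = 600: qd = 3922 - 5·600 = 922 and qs = 7·600 - 638 = 3562.
Consumer surplus without the control is ½ · (784.4 - 380) · 2022 = 408848.4.
With the floor, consumers buy 922 units at 600, so CS = ½ · (784.4 - 600) · 922 = 85008.4.
Change in consumer surplus = 85008.4 - 408848.4 = -323840.

-323840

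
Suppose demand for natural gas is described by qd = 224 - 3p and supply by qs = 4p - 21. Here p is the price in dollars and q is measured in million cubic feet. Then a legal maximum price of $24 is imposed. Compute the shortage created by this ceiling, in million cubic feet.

77

In a free market, 224 - 3p = 4p - 21 gives the equilibrium p* = 35, q* = 119.
The ceiling of 24 is below the equilibrium price 35, so it binds.
At p = 24: qd = 224 - 3·24 = 152 and qs = 4·24 - 21 = 75.
Shortage = qd - qs = 152 - 75 = 77.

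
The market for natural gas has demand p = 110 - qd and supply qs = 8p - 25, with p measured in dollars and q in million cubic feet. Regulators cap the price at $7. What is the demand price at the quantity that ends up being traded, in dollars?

79

Rearranging demand gives qd = 110 - p. Equilibrium: 110 - p = 8p - 25, so 135 = 9p and p* = 15, q* = 95.
Since 7 < 15, the ceiling is binding.
At p = 7: qd = 110 - 7 = 103 and qs = 8·7 - 25 = 31.
Only 31 units reach the market. On the demand curve, the marginal buyer's willingness to pay at q = 31 is (110 - 31) = 79.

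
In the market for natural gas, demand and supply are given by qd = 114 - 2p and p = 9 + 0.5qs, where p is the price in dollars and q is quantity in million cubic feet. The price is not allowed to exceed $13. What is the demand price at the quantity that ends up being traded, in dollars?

Rearranging supply gives qs = 2p - 18. Equilibrium: 114 - 2p = 2p - 18, so 132 = 4p and p* = 33, q* = 48.
The ceiling of 13 is below the equilibrium price 33, so it binds.
At p = 13: qd = 114 - 2·13 = 88 and qs = 2·13 - 18 = 8.
Only 8 units reach the market. On the demand curve, the marginal buyer's willingness to pay at q = 8 is (114 - 8)/2 = 53.

53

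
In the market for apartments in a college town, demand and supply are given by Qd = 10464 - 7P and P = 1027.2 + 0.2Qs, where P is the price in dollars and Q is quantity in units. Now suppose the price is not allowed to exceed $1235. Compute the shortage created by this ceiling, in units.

Rearranging supply gives Qs = 5P - 5136. Setting quantity demanded equal to quantity supplied, 10464 - 7P = 5P - 5136, gives P* = 1300 and Q* = 1364.
The ceiling of 1235 is below the equilibrium price 1300, so it binds.
At P = 1235: Qd = 10464 - 7·1235 = 1819 and Qs = 5·1235 - 5136 = 1039.
Shortage = Qd - Qs = 1819 - 1039 = 780.

780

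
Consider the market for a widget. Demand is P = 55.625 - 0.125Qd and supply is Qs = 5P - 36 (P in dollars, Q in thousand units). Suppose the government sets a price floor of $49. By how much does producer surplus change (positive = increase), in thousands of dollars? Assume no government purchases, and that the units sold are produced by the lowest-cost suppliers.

-285.6

Rearranging demand gives Qd = 445 - 8P. Without the control the market clears where 445 - 8P = 5P - 36, i.e. P* = 37 and Q* = 149.
Because the floor (49) lies above the market-clearing price, it is binding.
At P = 49: Qd = 445 - 8·49 = 53 and Qs = 5·49 - 36 = 209.
Producer surplus without the control is ½ · (37 - 7.2) · 149 = 2220.1.
With the floor, 53 units are sold at 49. The supply price at Q = 53 is 17.8, so PS = ½ · [(49 - 7.2) + (49 - 17.8)] · 53 = 1934.5.
Change in producer surplus = 1934.5 - 2220.1 = -285.6.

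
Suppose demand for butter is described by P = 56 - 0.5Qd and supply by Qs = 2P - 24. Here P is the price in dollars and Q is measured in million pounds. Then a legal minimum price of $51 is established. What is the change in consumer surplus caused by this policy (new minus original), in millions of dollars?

Rearranging demand gives Qd = 112 - 2P. Setting quantity demanded equal to quantity supplied, 112 - 2P = 2P - 24, gives P* = 34 and Q* = 44.
The floor of 51 is above the equilibrium price 34, so it binds.
At P = 51: Qd = 112 - 2·51 = 10 and Qs = 2·51 - 24 = 78.
Consumer surplus without the control is ½ · (56 - 34) · 44 = 484.
With the floor, consumers buy 10 units at 51, so CS = ½ · (56 - 51) · 10 = 25.
Change in consumer surplus = 25 - 484 = -459.

-459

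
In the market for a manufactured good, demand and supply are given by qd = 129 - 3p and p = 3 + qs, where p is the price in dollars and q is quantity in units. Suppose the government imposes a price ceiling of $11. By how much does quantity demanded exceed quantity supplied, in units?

88

Rearranging supply gives qs = p - 3. Setting quantity demanded equal to quantity supplied, 129 - 3p = p - 3, gives p* = 33 and q* = 30.
The ceiling of 11 is below the equilibrium price 33, so it binds.
At p = 11: qd = 129 - 3·11 = 96 and qs = 11 - 3 = 8.
Shortage = qd - qs = 96 - 8 = 88.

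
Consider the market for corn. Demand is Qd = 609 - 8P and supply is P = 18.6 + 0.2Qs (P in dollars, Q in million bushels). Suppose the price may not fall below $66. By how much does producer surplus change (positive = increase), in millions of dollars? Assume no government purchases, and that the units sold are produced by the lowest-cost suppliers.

50.4

Rearranging supply gives Qs = 5P - 93. Setting quantity demanded equal to quantity supplied, 609 - 8P = 5P - 93, gives P* = 54 and Q* = 177.
The floor of 66 is above the equilibrium price 54, so it binds.
At P = 66: Qd = 609 - 8·66 = 81 and Qs = 5·66 - 93 = 237.
Producer surplus without the control is ½ · (54 - 18.6) · 177 = 3132.9.
With the floor, 81 units are sold at 66. The supply price at Q = 81 is 34.8, so PS = ½ · [(66 - 18.6) + (66 - 34.8)] · 81 = 3183.3.
Change in producer surplus = 3183.3 - 3132.9 = 50.4.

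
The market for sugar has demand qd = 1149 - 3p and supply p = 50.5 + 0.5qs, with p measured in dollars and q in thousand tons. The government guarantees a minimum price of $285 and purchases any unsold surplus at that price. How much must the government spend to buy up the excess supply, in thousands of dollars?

49875

Rearranging supply gives qs = 2p - 101. Without the control the market clears where 1149 - 3p = 2p - 101, i.e. p* = 250 and q* = 399.
Because the floor (285) lies above the market-clearing price, it is binding.
At p = 285: qd = 1149 - 3·285 = 294 and qs = 2·285 - 101 = 469.
Surplus = qs - qd = 175.
Government expenditure = surplus × support price = 175 × 285 = 49875.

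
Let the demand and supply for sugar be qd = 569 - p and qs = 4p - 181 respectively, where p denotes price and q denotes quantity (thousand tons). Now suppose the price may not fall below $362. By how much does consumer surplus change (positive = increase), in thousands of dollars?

-66356

Without the control the market clears where 569 - p = 4p - 181, i.e. p* = 150 and q* = 419.
Because the floor (362) lies above the market-clearing price, it is binding.
At p = 362: qd = 569 - 362 = 207 and qs = 4·362 - 181 = 1267.
Consumer surplus without the control is ½ · (569 - 150) · 419 = 87780.5.
With the floor, consumers buy 207 units at 362, so CS = ½ · (569 - 362) · 207 = 21424.5.
Change in consumer surplus = 21424.5 - 87780.5 = -66356.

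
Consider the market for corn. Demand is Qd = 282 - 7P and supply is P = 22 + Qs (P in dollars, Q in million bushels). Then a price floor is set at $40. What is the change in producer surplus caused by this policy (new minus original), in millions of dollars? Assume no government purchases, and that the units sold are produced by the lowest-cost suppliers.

-94

Rearranging supply gives Qs = P - 22. In a free market, 282 - 7P = P - 22 gives the equilibrium P* = 38, Q* = 16.
Since 40 > 38, the floor is binding.
At P = 40: Qd = 282 - 7·40 = 2 and Qs = 40 - 22 = 18.
Producer surplus without the control is ½ · (38 - 22) · 16 = 128.
With the floor, 2 units are sold at 40. The supply price at Q = 2 is 24, so PS = ½ · [(40 - 22) + (40 - 24)] · 2 = 34.
Change in producer surplus = 34 - 128 = -94.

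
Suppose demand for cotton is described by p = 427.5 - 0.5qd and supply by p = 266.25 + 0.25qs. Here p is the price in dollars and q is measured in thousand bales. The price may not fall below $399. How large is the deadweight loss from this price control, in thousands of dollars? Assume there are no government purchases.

Rearranging demand gives qd = 855 - 2p; rearranging supply gives qs = 4p - 1065. Setting quantity demanded equal to quantity supplied, 855 - 2p = 4p - 1065, gives p* = 320 and q* = 215.
Since 399 > 320, the floor is binding.
At p = 399: qd = 855 - 2·399 = 57 and qs = 4·399 - 1065 = 531.
Quantity traded falls to 57. At q = 57 the demand price is (855 - 57)/2 = 399 and the supply price is (1065 + 57)/4 = 280.5.
Deadweight loss = ½ · (399 - 280.5) · (215 - 57) = ½ · 118.5 · 158 = 9361.5.

9361.5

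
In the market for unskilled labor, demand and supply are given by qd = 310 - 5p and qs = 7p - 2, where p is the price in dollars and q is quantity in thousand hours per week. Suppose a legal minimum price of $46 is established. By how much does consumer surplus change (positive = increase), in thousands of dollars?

Setting quantity demanded equal to quantity supplied, 310 - 5p = 7p - 2, gives p* = 26 and q* = 180.
Because the floor (46) lies above the market-clearing price, it is binding.
At p = 46: qd = 310 - 5·46 = 80 and qs = 7·46 - 2 = 320.
Consumer surplus without the control is ½ · (62 - 26) · 180 = 3240.
With the floor, consumers buy 80 units at 46, so CS = ½ · (62 - 46) · 80 = 640.
Change in consumer surplus = 640 - 3240 = -2600.

-2600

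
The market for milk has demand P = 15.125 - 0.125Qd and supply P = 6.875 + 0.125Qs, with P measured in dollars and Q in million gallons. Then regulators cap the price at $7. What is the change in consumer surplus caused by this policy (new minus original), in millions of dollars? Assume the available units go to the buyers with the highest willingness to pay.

-60

Rearranging demand gives Qd = 121 - 8P; rearranging supply gives Qs = 8P - 55. In a free market, 121 - 8P = 8P - 55 gives the equilibrium P* = 11, Q* = 33.
Because the ceiling (7) lies below the market-clearing price, it is binding.
At P = 7: Qd = 121 - 8·7 = 65 and Qs = 8·7 - 55 = 1.
Consumer surplus without the control is ½ · (15.125 - 11) · 33 = 68.0625.
With the ceiling, 1 units are sold at 7 (assume they go to the highest-value buyers). The demand price at Q = 1 is 15, so CS = ½ · [(15.125 - 7) + (15 - 7)] · 1 = 8.0625.
Change in consumer surplus = 8.0625 - 68.0625 = -60.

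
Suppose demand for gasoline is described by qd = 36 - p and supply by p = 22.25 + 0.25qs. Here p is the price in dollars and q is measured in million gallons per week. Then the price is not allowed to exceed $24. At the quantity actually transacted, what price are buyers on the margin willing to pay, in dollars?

29

Rearranging supply gives qs = 4p - 89. Without the control the market clears where 36 - p = 4p - 89, i.e. p* = 25 and q* = 11.
The ceiling of 24 is below the equilibrium price 25, so it binds.
At p = 24: qd = 36 - 24 = 12 and qs = 4·24 - 89 = 7.
Only 7 units reach the market. On the demand curve, the marginal buyer's willingness to pay at q = 7 is (36 - 7) = 29.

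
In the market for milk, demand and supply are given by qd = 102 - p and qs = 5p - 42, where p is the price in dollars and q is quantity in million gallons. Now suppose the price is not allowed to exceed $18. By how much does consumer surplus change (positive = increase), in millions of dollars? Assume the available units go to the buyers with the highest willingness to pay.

-162

Equilibrium: 102 - p = 5p - 42, so 144 = 6p and p* = 24, q* = 78.
The ceiling of 18 is below the equilibrium price 24, so it binds.
At p = 18: qd = 102 - 18 = 84 and qs = 5·18 - 42 = 48.
Consumer surplus without the control is ½ · (102 - 24) · 78 = 3042.
With the ceiling, 48 units are sold at 18 (assume they go to the highest-value buyers). The demand price at q = 48 is 54, so CS = ½ · [(102 - 18) + (54 - 18)] · 48 = 2880.
Change in consumer surplus = 2880 - 3042 = -162.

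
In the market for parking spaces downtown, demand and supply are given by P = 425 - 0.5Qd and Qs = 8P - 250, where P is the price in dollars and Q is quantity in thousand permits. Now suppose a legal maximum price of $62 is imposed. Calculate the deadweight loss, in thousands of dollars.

Rearranging demand gives Qd = 850 - 2P. Equilibrium: 850 - 2P = 8P - 250, so 1100 = 10P and P* = 110, Q* = 630.
The ceiling of 62 is below the equilibrium price 110, so it binds.
At P = 62: Qd = 850 - 2·62 = 726 and Qs = 8·62 - 250 = 246.
Quantity traded falls to 246. At Q = 246 the demand price is (850 - 246)/2 = 302 and the supply price is (250 + 246)/8 = 62.
Deadweight loss = ½ · (302 - 62) · (630 - 246) = ½ · 240 · 384 = 46080.

46080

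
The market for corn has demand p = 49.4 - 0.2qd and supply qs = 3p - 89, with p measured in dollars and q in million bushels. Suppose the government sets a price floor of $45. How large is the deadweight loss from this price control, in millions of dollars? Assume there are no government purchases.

60

Rearranging demand gives qd = 247 - 5p. In a free market, 247 - 5p = 3p - 89 gives the equilibrium p* = 42, q* = 37.
Because the floor (45) lies above the market-clearing price, it is binding.
At p = 45: qd = 247 - 5·45 = 22 and qs = 3·45 - 89 = 46.
Quantity traded falls to 22. At q = 22 the demand price is (247 - 22)/5 = 45 and the supply price is (89 + 22)/3 = 37.
Deadweight loss = ½ · (45 - 37) · (37 - 22) = ½ · 8 · 15 = 60.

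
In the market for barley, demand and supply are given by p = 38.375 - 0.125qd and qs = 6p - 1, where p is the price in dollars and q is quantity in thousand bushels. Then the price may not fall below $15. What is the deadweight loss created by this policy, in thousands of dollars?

Rearranging demand gives qd = 307 - 8p. In a free market, 307 - 8p = 6p - 1 gives the equilibrium p* = 22, q* = 131.
Since 15 is below p* = 22, the floor does not bind and the free-market outcome prevails.
Since the control does not bind, no trades are prevented and deadweight loss is zero.

0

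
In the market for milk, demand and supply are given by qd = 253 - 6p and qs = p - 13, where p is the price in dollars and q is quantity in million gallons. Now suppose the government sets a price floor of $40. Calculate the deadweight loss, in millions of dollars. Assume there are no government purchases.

84

Equilibrium: 253 - 6p = p - 13, so 266 = 7p and p* = 38, q* = 25.
Because the floor (40) lies above the market-clearing price, it is binding.
At p = 40: qd = 253 - 6·40 = 13 and qs = 40 - 13 = 27.
Quantity traded falls to 13. At q = 13 the demand price is (253 - 13)/6 = 40 and the supply price is 13 + 13 = 26.
Deadweight loss = ½ · (40 - 26) · (25 - 13) = ½ · 14 · 12 = 84.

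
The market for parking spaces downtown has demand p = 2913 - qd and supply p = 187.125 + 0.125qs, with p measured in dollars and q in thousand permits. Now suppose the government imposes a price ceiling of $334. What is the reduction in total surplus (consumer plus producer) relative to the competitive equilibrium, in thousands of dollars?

876096

Rearranging demand gives qd = 2913 - p; rearranging supply gives qs = 8p - 1497. Equilibrium: 2913 - p = 8p - 1497, so 4410 = 9p and p* = 490, q* = 2423.
Because the ceiling (334) lies below the market-clearing price, it is binding.
At p = 334: qd = 2913 - 334 = 2579 and qs = 8·334 - 1497 = 1175.
Quantity traded falls to 1175. At q = 1175 the demand price is 2913 - 1175 = 1738 and the supply price is (1497 + 1175)/8 = 334.
Deadweight loss = ½ · (1738 - 334) · (2423 - 1175) = ½ · 1404 · 1248 = 876096.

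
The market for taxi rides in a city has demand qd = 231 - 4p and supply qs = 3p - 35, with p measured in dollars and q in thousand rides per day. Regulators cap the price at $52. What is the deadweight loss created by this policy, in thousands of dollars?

0

Equilibrium: 231 - 4p = 3p - 35, so 266 = 7p and p* = 38, q* = 79.
Since 52 is above p* = 38, the ceiling does not bind and the free-market outcome prevails.
Since the control does not bind, no trades are prevented and deadweight loss is zero.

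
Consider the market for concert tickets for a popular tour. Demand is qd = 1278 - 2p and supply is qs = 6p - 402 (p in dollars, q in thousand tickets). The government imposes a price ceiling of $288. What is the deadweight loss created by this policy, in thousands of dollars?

Equilibrium: 1278 - 2p = 6p - 402, so 1680 = 8p and p* = 210, q* = 858.
The ceiling of 288 is above the equilibrium price 210, so it is not binding; the market clears at p* = 210, q* = 858.
Since the control does not bind, no trades are prevented and deadweight loss is zero.

0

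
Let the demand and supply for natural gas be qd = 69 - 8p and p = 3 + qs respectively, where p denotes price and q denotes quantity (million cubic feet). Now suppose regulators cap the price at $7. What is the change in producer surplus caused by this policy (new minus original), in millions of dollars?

-4.5

Rearranging supply gives qs = p - 3. Setting quantity demanded equal to quantity supplied, 69 - 8p = p - 3, gives p* = 8 and q* = 5.
Since 7 < 8, the ceiling is binding.
At p = 7: qd = 69 - 8·7 = 13 and qs = 7 - 3 = 4.
Producer surplus without the control is ½ · (8 - 3) · 5 = 12.5.
With the ceiling, producers sell 4 units at 7, so PS = ½ · (7 - 3) · 4 = 8.
Change in producer surplus = 8 - 12.5 = -4.5.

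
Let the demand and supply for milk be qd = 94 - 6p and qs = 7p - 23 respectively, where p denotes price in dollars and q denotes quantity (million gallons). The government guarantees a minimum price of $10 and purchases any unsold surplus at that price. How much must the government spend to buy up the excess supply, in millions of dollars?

130

In a free market, 94 - 6p = 7p - 23 gives the equilibrium p* = 9, q* = 40.
The floor of 10 is above the equilibrium price 9, so it binds.
At p = 10: qd = 94 - 6·10 = 34 and qs = 7·10 - 23 = 47.
Surplus = qs - qd = 13.
Government expenditure = surplus × support price = 13 × 10 = 130.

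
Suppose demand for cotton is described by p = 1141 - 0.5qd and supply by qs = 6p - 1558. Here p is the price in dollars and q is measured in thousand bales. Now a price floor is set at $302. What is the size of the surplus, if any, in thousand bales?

0

Rearranging demand gives qd = 2282 - 2p. Without the control the market clears where 2282 - 2p = 6p - 1558, i.e. p* = 480 and q* = 1322.
The floor of 302 is below the equilibrium price 480, so it is not binding; the market clears at p* = 480, q* = 1322.
Since the control does not bind, there is no surplus.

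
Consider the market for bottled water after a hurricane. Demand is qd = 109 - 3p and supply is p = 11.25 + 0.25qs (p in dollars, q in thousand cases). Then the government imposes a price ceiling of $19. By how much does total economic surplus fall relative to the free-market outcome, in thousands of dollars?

Rearranging supply gives qs = 4p - 45. Setting quantity demanded equal to quantity supplied, 109 - 3p = 4p - 45, gives p* = 22 and q* = 43.
The ceiling of 19 is below the equilibrium price 22, so it binds.
At p = 19: qd = 109 - 3·19 = 52 and qs = 4·19 - 45 = 31.
Quantity traded falls to 31. At q = 31 the demand price is (109 - 31)/3 = 26 and the supply price is (45 + 31)/4 = 19.
Deadweight loss = ½ · (26 - 19) · (43 - 31) = ½ · 7 · 12 = 42.

42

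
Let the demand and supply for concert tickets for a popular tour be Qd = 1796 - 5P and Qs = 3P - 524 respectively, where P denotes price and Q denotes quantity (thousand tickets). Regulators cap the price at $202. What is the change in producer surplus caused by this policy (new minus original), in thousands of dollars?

-18832

In a free market, 1796 - 5P = 3P - 524 gives the equilibrium P* = 290, Q* = 346.
The ceiling of 202 is below the equilibrium price 290, so it binds.
At P = 202: Qd = 1796 - 5·202 = 786 and Qs = 3·202 - 524 = 82.
Producer surplus without the control is ½ · (290 - 524/3) · 346 = 59858/3.
With the ceiling, producers sell 82 units at 202, so PS = ½ · (202 - 524/3) · 82 = 3362/3.
Change in producer surplus = 3362/3 - 59858/3 = -18832.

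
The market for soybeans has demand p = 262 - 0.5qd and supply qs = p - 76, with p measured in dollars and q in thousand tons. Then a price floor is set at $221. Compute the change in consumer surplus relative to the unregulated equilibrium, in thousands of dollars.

-2163

Rearranging demand gives qd = 524 - 2p. Setting quantity demanded equal to quantity supplied, 524 - 2p = p - 76, gives p* = 200 and q* = 124.
Because the floor (221) lies above the market-clearing price, it is binding.
At p = 221: qd = 524 - 2·221 = 82 and qs = 221 - 76 = 145.
Consumer surplus without the control is ½ · (262 - 200) · 124 = 3844.
With the floor, consumers buy 82 units at 221, so CS = ½ · (262 - 221) · 82 = 1681.
Change in consumer surplus = 1681 - 3844 = -2163.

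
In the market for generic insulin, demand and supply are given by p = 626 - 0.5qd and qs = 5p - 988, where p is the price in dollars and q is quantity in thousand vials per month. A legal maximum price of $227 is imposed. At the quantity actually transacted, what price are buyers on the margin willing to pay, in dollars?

Rearranging demand gives qd = 1252 - 2p. Without the control the market clears where 1252 - 2p = 5p - 988, i.e. p* = 320 and q* = 612.
The ceiling of 227 is below the equilibrium price 320, so it binds.
At p = 227: qd = 1252 - 2·227 = 798 and qs = 5·227 - 988 = 147.
Only 147 units reach the market. On the demand curve, the marginal buyer's willingness to pay at q = 147 is (1252 - 147)/2 = 552.5.

552.5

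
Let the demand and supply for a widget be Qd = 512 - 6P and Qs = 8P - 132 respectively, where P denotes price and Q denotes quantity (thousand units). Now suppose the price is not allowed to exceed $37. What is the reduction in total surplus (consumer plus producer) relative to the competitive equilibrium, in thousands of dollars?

Without the control the market clears where 512 - 6P = 8P - 132, i.e. P* = 46 and Q* = 236.
Because the ceiling (37) lies below the market-clearing price, it is binding.
At P = 37: Qd = 512 - 6·37 = 290 and Qs = 8·37 - 132 = 164.
Quantity traded falls to 164. At Q = 164 the demand price is (512 - 164)/6 = 58 and the supply price is (132 + 164)/8 = 37.
Deadweight loss = ½ · (58 - 37) · (236 - 164) = ½ · 21 · 72 = 756.

756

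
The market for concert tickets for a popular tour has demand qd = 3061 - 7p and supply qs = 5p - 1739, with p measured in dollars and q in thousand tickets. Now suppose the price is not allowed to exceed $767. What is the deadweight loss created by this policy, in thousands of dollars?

0

Without the control the market clears where 3061 - 7p = 5p - 1739, i.e. p* = 400 and q* = 261.
The ceiling of 767 is above the equilibrium price 400, so it is not binding; the market clears at p* = 400, q* = 261.
Since the control does not bind, no trades are prevented and deadweight loss is zero.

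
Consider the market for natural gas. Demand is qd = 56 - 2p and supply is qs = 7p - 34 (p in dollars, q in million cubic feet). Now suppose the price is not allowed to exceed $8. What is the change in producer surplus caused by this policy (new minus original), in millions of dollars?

-58

Without the control the market clears where 56 - 2p = 7p - 34, i.e. p* = 10 and q* = 36.
The ceiling of 8 is below the equilibrium price 10, so it binds.
At p = 8: qd = 56 - 2·8 = 40 and qs = 7·8 - 34 = 22.
Producer surplus without the control is ½ · (10 - 34/7) · 36 = 648/7.
With the ceiling, producers sell 22 units at 8, so PS = ½ · (8 - 34/7) · 22 = 242/7.
Change in producer surplus = 242/7 - 648/7 = -58.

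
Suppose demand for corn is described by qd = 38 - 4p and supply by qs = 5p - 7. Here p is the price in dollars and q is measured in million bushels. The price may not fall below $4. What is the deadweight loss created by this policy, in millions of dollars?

Without the control the market clears where 38 - 4p = 5p - 7, i.e. p* = 5 and q* = 18.
Since 4 is below p* = 5, the floor does not bind and the free-market outcome prevails.
Since the control does not bind, no trades are prevented and deadweight loss is zero.

0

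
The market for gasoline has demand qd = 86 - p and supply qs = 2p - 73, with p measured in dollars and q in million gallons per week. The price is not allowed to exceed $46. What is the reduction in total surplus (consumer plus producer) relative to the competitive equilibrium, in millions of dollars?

Equilibrium: 86 - p = 2p - 73, so 159 = 3p and p* = 53, q* = 33.
Since 46 < 53, the ceiling is binding.
At p = 46: qd = 86 - 46 = 40 and qs = 2·46 - 73 = 19.
Quantity traded falls to 19. At q = 19 the demand price is 86 - 19 = 67 and the supply price is (73 + 19)/2 = 46.
Deadweight loss = ½ · (67 - 46) · (33 - 19) = ½ · 21 · 14 = 147.

147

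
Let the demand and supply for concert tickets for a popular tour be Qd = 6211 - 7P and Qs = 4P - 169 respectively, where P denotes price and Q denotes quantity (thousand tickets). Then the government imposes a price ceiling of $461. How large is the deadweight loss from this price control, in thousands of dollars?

44506

In a free market, 6211 - 7P = 4P - 169 gives the equilibrium P* = 580, Q* = 2151.
Because the ceiling (461) lies below the market-clearing price, it is binding.
At P = 461: Qd = 6211 - 7·461 = 2984 and Qs = 4·461 - 169 = 1675.
Quantity traded falls to 1675. At Q = 1675 the demand price is (6211 - 1675)/7 = 648 and the supply price is (169 + 1675)/4 = 461.
Deadweight loss = ½ · (648 - 461) · (2151 - 1675) = ½ · 187 · 476 = 44506.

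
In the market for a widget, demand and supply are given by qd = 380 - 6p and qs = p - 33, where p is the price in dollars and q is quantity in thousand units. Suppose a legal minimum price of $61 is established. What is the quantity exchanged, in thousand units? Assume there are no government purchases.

Equilibrium: 380 - 6p = p - 33, so 413 = 7p and p* = 59, q* = 26.
The floor of 61 is above the equilibrium price 59, so it binds.
At p = 61: qd = 380 - 6·61 = 14 and qs = 61 - 33 = 28.
The quantity actually transacted is the short side, demand: 14.

14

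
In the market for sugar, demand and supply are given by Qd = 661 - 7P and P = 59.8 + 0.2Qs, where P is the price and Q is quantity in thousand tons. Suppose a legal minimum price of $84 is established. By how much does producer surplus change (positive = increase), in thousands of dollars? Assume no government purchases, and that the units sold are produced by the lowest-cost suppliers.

Rearranging supply gives Qs = 5P - 299. In a free market, 661 - 7P = 5P - 299 gives the equilibrium P* = 80, Q* = 101.
The floor of 84 is above the equilibrium price 80, so it binds.
At P = 84: Qd = 661 - 7·84 = 73 and Qs = 5·84 - 299 = 121.
Producer surplus without the control is ½ · (80 - 59.8) · 101 = 1020.1.
With the floor, 73 units are sold at 84. The supply price at Q = 73 is 74.4, so PS = ½ · [(84 - 59.8) + (84 - 74.4)] · 73 = 1233.7.
Change in producer surplus = 1233.7 - 1020.1 = 213.6.

213.6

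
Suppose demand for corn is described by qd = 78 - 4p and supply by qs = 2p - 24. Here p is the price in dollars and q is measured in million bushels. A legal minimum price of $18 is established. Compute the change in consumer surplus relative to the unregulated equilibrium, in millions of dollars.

-8

Equilibrium: 78 - 4p = 2p - 24, so 102 = 6p and p* = 17, q* = 10.
Since 18 > 17, the floor is binding.
At p = 18: qd = 78 - 4·18 = 6 and qs = 2·18 - 24 = 12.
Consumer surplus without the control is ½ · (19.5 - 17) · 10 = 12.5.
With the floor, consumers buy 6 units at 18, so CS = ½ · (19.5 - 18) · 6 = 4.5.
Change in consumer surplus = 4.5 - 12.5 = -8.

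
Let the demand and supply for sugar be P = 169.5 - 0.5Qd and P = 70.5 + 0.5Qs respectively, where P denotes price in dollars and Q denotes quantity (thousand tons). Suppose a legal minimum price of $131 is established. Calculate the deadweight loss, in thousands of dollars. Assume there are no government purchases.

Rearranging demand gives Qd = 339 - 2P; rearranging supply gives Qs = 2P - 141. Setting quantity demanded equal to quantity supplied, 339 - 2P = 2P - 141, gives P* = 120 and Q* = 99.
Since 131 > 120, the floor is binding.
At P = 131: Qd = 339 - 2·131 = 77 and Qs = 2·131 - 141 = 121.
Quantity traded falls to 77. At Q = 77 the demand price is (339 - 77)/2 = 131 and the supply price is (141 + 77)/2 = 109.
Deadweight loss = ½ · (131 - 109) · (99 - 77) = ½ · 22 · 22 = 242.

242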